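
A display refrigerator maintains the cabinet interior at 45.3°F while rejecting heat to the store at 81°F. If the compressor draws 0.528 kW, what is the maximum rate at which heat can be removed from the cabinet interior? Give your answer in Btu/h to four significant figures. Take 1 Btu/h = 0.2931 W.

25480 Btu/h

In absolute terms T_C = 280.54 K and T_H = 300.37 K, so ΔT = 19.83 K.
COP_Carnot = T_C/ΔT = 280.54/19.83 = 14.14.
Q̇_max = COP_Carnot × Ẇ = 14.14 × 0.5280 kW = 7.468 kW = 25480 Btu/h.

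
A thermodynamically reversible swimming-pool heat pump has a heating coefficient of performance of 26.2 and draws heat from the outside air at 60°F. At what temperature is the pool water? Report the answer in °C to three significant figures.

COP_HP = T_H/(T_H − T_C) rearranges to T_H = COP·T_C/(COP − 1).
With T_C = 288.71 K, T_H = 26.2 × 288.71/25.20 = 300.16 K.
Converting, 300.16 K = 27.01°C.

27.0 °C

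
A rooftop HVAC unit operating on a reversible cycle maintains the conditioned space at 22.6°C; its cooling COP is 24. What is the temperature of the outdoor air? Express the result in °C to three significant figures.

34.9 °C

COP_R = T_C/(T_H − T_C) gives T_H − T_C = T_C/COP.
With T_C = 295.75 K, T_H = 295.75 × (1 + 1/24) = 308.07 K.
Converting, 308.07 K = 34.92°C.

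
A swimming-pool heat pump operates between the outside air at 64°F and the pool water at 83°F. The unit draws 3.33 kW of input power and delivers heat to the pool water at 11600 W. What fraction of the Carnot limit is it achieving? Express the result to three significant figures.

0.122

Converting, Q̇_H = 11600 W = 11.60 kW, so COP_actual = Q̇_H/Ẇ = 11.60/3.330 = 3.483.
In absolute terms T_C = 290.93 K and T_H = 301.48 K, so ΔT = 10.56 K.
COP_Carnot = T_H/ΔT = 301.48/10.56 = 28.56.
η_II = COP_actual/COP_Carnot = 3.483/28.56 = 0.1220.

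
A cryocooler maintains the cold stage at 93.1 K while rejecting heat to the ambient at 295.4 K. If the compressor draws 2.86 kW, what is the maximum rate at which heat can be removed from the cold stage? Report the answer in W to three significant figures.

1320 W

The reservoir spacing is ΔT = 295.4 − 93.1 = 202.3 K.
COP_Carnot = T_C/ΔT = 93.10/202.3 = 0.4602.
Q̇_max = COP_Carnot × Ẇ = 0.4602 × 2.860 kW = 1.316 kW = 1316 W.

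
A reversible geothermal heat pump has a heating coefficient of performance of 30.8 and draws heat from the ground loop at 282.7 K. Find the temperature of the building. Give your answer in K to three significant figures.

COP_HP = T_H/(T_H − T_C) rearranges to T_H = COP·T_C/(COP − 1).
With T_C = 282.70 K, T_H = 30.8 × 282.70/29.80 = 292.19 K.

292 K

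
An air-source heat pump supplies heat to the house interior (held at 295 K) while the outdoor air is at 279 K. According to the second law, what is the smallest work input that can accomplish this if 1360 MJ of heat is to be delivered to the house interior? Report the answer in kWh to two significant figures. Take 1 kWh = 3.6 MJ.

The reservoir spacing is ΔT = 295 − 279 = 16.00 K.
The reversible limit is COP_HP = T_H/ΔT = 18.44, so W_min = Q_H/COP = Q_H·ΔT/T_H.
W_min = 1360 × 16.00/295.00 = 73.76 MJ = 20.49 kWh.

20 kWh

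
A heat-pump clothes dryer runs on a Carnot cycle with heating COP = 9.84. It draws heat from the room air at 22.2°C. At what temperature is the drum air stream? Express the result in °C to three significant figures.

COP_HP = T_H/(T_H − T_C) rearranges to T_H = COP·T_C/(COP − 1).
With T_C = 295.35 K, T_H = 9.84 × 295.35/8.840 = 328.76 K.
Converting, 328.76 K = 55.61°C.

55.6 °C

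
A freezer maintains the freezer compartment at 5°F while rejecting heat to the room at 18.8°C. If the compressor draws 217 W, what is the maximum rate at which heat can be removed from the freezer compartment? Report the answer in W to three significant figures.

1660 W

In absolute terms T_C = 258.15 K and T_H = 291.95 K, so ΔT = 33.80 K.
COP_Carnot = T_C/ΔT = 258.15/33.80 = 7.638.
Q̇_max = COP_Carnot × Ẇ = 7.638 × 217.0 W = 1657 W.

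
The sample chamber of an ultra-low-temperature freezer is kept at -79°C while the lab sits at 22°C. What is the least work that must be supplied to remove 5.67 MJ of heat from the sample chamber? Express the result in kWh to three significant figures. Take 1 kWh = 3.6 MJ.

0.819 kWh

In absolute terms T_C = 194.15 K and T_H = 295.15 K, so ΔT = 101.0 K.
The reversible limit is COP_R = T_C/ΔT = 1.922, so W_min = Q_C/COP = Q_C·ΔT/T_C.
W_min = 5.670 × 101.0/194.15 = 2.950 MJ = 0.8193 kWh.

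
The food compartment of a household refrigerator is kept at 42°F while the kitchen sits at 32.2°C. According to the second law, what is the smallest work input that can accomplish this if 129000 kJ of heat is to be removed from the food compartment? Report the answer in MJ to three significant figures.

12.3 MJ

In absolute terms T_C = 278.71 K and T_H = 305.35 K, so ΔT = 26.64 K.
The reversible limit is COP_R = T_C/ΔT = 10.46, so W_min = Q_C/COP = Q_C·ΔT/T_C.
W_min = 129000 × 26.64/278.71 = 12330 kJ = 12.33 MJ.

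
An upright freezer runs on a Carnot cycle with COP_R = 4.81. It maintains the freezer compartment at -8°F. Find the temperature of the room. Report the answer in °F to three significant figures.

85.9 °F

COP_R = T_C/(T_H − T_C) gives T_H − T_C = T_C/COP.
With T_C = 250.93 K, T_H = 250.93 × (1 + 1/4.81) = 303.10 K.
Converting, 303.10 K = 85.90°F.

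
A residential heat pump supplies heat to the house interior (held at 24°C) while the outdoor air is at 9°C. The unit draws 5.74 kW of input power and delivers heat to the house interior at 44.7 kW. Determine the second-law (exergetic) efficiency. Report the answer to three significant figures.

COP_actual = Q̇_H/Ẇ = 44.70/5.740 = 7.787.
In absolute terms T_C = 282.15 K and T_H = 297.15 K, so ΔT = 15.00 K.
COP_Carnot = T_H/ΔT = 297.15/15.00 = 19.81.
η_II = COP_actual/COP_Carnot = 7.787/19.81 = 0.3931.

0.393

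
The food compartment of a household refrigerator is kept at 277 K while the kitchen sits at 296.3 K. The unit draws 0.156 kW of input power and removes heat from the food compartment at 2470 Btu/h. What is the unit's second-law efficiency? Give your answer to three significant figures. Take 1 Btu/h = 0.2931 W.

Converting, Q̇_C = 2470 Btu/h = 0.7240 kW, so COP_actual = Q̇_C/Ẇ = 0.7240/0.1560 = 4.641.
The reservoir spacing is ΔT = 296.3 − 277 = 19.30 K.
COP_Carnot = T_C/ΔT = 277.00/19.30 = 14.35.
η_II = COP_actual/COP_Carnot = 4.641/14.35 = 0.3233.

0.323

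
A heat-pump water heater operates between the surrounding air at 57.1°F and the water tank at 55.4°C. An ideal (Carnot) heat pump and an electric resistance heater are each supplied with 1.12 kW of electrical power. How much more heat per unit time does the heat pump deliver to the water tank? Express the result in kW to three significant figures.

7.76 kW

In absolute terms T_C = 287.09 K and T_H = 328.55 K, so ΔT = 41.46 K.
COP_Carnot = T_H/ΔT = 328.55/41.46 = 7.925.
The heat pump delivers Q̇_H = COP × Ẇ = 8.876 kW; the resistance heater delivers Ẇ = 1.120 kW.
Extra = (COP − 1)·Ẇ = 7.756 kW.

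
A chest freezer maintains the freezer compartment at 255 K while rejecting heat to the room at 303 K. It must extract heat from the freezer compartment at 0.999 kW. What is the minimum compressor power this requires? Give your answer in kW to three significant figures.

0.188 kW

The reservoir spacing is ΔT = 303 − 255 = 48.00 K.
COP_Carnot = T_C/ΔT = 255.00/48.00 = 5.313.
Ẇ_min = Q̇/COP_Carnot = 0.9990/5.313 = 0.1880 kW.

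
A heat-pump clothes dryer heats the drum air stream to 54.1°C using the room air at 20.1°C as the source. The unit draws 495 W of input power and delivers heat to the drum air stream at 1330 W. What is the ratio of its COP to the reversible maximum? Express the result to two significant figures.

0.28

COP_actual = Q̇_H/Ẇ = 1330/495.0 = 2.687.
In absolute terms T_C = 293.25 K and T_H = 327.25 K, so ΔT = 34.00 K.
COP_Carnot = T_H/ΔT = 327.25/34.00 = 9.625.
η_II = COP_actual/COP_Carnot = 2.687/9.625 = 0.2792.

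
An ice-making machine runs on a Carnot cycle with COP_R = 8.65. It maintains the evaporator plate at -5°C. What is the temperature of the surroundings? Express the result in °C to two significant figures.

COP_R = T_C/(T_H − T_C) gives T_H − T_C = T_C/COP.
With T_C = 268.15 K, T_H = 268.15 × (1 + 1/8.65) = 299.15 K.
Converting, 299.15 K = 26.00°C.

26 °C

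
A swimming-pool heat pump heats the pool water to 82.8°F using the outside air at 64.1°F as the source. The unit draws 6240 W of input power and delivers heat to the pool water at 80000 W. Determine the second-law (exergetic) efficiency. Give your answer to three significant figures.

0.442

COP_actual = Q̇_H/Ẇ = 80000/6240 = 12.82.
In absolute terms T_C = 290.98 K and T_H = 301.37 K, so ΔT = 10.39 K.
COP_Carnot = T_H/ΔT = 301.37/10.39 = 29.01.
η_II = COP_actual/COP_Carnot = 12.82/29.01 = 0.4419.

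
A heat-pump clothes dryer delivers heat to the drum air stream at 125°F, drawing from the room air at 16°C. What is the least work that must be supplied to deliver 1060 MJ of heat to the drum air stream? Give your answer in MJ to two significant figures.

120 MJ

In absolute terms T_C = 289.15 K and T_H = 324.82 K, so ΔT = 35.67 K.
The reversible limit is COP_HP = T_H/ΔT = 9.107, so W_min = Q_H/COP = Q_H·ΔT/T_H.
W_min = 1060 × 35.67/324.82 = 116.4 MJ.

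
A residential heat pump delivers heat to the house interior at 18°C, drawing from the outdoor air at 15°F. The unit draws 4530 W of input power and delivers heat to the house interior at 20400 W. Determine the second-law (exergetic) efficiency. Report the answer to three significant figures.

COP_actual = Q̇_H/Ẇ = 20400/4530 = 4.503.
In absolute terms T_C = 263.71 K and T_H = 291.15 K, so ΔT = 27.44 K.
COP_Carnot = T_H/ΔT = 291.15/27.44 = 10.61.
η_II = COP_actual/COP_Carnot = 4.503/10.61 = 0.4245.

0.424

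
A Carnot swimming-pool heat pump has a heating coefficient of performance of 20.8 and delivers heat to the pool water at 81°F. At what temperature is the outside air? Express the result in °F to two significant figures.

55 °F

COP_HP = T_H/(T_H − T_C) gives T_H − T_C = T_H/COP.
With T_H = 300.37 K, T_C = 300.37 × (1 − 1/20.8) = 285.93 K.
Converting, 285.93 K = 55.01°F.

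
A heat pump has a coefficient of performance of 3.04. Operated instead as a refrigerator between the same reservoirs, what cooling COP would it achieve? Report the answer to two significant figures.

Since Q_H = Q_C + W for any cycle, COP_R = Q_C/W = Q_H/W − 1.
COP_R = 3.04 − 1 = 2.04.

2.0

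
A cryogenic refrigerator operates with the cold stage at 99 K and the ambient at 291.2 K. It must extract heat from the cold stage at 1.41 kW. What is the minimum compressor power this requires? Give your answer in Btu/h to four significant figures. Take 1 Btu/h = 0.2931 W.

The reservoir spacing is ΔT = 291.2 − 99 = 192.2 K.
COP_Carnot = T_C/ΔT = 99.00/192.2 = 0.5151.
Ẇ_min = Q̇/COP_Carnot = 1.410/0.5151 = 2.737 kW = 9339 Btu/h.

9339 Btu/h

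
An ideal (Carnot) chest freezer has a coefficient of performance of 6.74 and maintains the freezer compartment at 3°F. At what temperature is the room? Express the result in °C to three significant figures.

COP_R = T_C/(T_H − T_C) gives T_H − T_C = T_C/COP.
With T_C = 257.04 K, T_H = 257.04 × (1 + 1/6.74) = 295.18 K.
Converting, 295.18 K = 22.03°C.

22.0 °C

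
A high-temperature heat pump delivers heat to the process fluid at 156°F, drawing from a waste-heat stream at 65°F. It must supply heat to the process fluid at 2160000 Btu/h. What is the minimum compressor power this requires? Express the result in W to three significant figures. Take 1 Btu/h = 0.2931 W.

In absolute terms T_C = 291.48 K and T_H = 342.04 K, so ΔT = 50.56 K.
COP_Carnot = T_H/ΔT = 342.04/50.56 = 6.766.
Ẇ_min = Q̇/COP_Carnot = 2160000/6.766 = 319300 Btu/h = 93580 W.

93600 W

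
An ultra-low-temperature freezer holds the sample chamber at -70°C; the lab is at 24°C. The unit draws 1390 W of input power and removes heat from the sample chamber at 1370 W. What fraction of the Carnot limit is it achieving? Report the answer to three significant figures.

COP_actual = Q̇_C/Ẇ = 1370/1390 = 0.9856.
In absolute terms T_C = 203.15 K and T_H = 297.15 K, so ΔT = 94.00 K.
COP_Carnot = T_C/ΔT = 203.15/94.00 = 2.161.
η_II = COP_actual/COP_Carnot = 0.9856/2.161 = 0.4561.

0.456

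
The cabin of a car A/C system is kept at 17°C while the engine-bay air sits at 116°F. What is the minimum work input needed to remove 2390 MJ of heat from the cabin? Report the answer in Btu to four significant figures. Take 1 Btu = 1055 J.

231600 Btu

In absolute terms T_C = 290.15 K and T_H = 319.82 K, so ΔT = 29.67 K.
The reversible limit is COP_R = T_C/ΔT = 9.780, so W_min = Q_C/COP = Q_C·ΔT/T_C.
W_min = 2390 × 29.67/290.15 = 244.4 MJ = 231600 Btu.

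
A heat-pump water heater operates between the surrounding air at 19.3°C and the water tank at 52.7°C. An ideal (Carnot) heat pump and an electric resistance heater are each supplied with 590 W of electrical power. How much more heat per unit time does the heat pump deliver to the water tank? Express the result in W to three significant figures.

In absolute terms T_C = 292.45 K and T_H = 325.85 K, so ΔT = 33.40 K.
COP_Carnot = T_H/ΔT = 325.85/33.40 = 9.756.
The heat pump delivers Q̇_H = COP × Ẇ = 5756 W; the resistance heater delivers Ẇ = 590.0 W.
Extra = (COP − 1)·Ẇ = 5166 W.

5170 W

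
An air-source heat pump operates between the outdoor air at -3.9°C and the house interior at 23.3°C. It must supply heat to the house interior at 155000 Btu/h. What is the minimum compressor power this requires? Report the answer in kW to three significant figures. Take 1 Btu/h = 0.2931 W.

In absolute terms T_C = 269.25 K and T_H = 296.45 K, so ΔT = 27.20 K.
COP_Carnot = T_H/ΔT = 296.45/27.20 = 10.90.
Ẇ_min = Q̇/COP_Carnot = 155000/10.90 = 14220 Btu/h = 4.168 kW.

4.17 kW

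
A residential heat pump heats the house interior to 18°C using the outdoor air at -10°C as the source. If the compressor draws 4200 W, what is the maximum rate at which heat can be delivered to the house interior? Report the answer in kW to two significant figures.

In absolute terms T_C = 263.15 K and T_H = 291.15 K, so ΔT = 28.00 K.
COP_Carnot = T_H/ΔT = 291.15/28.00 = 10.40.
Q̇_max = COP_Carnot × Ẇ = 10.40 × 4200 W = 43670 W = 43.67 kW.

44 kW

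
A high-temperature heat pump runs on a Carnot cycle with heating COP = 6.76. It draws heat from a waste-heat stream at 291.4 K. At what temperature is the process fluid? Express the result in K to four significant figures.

342.0 K

COP_HP = T_H/(T_H − T_C) rearranges to T_H = COP·T_C/(COP − 1).
With T_C = 291.40 K, T_H = 6.76 × 291.40/5.760 = 341.99 K.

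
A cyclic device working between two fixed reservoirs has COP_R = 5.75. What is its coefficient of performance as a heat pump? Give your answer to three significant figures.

6.75

The first law on one cycle gives Q_H = Q_C + W, so Q_H/W = Q_C/W + 1.
COP_HP = COP_R + 1 = 5.75 + 1 = 6.75.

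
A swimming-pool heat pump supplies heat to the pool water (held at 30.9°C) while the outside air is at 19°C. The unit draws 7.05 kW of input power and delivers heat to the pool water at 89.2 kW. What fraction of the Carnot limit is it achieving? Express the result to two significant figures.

0.50

COP_actual = Q̇_H/Ẇ = 89.20/7.050 = 12.65.
In absolute terms T_C = 292.15 K and T_H = 304.05 K, so ΔT = 11.90 K.
COP_Carnot = T_H/ΔT = 304.05/11.90 = 25.55.
η_II = COP_actual/COP_Carnot = 12.65/25.55 = 0.4952.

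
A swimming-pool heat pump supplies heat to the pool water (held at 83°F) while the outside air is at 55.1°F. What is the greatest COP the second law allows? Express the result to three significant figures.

In absolute terms T_C = 285.98 K and T_H = 301.48 K, so ΔT = 15.50 K.
For a reversible cycle, COP_Carnot = T_H/ΔT = 301.48/15.50 = 19.45.

19.5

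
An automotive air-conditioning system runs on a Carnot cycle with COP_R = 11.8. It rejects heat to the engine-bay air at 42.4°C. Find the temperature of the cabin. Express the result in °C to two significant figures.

18 °C

For a Carnot refrigerator COP_R = T_C/(T_H − T_C), so T_C = COP·T_H/(1 + COP).
With T_H = 315.55 K, T_C = 11.8 × 315.55/12.80 = 290.90 K.
Converting, 290.90 K = 17.75°C.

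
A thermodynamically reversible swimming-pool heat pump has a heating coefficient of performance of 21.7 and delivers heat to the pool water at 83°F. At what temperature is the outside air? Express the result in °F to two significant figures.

58 °F

COP_HP = T_H/(T_H − T_C) gives T_H − T_C = T_H/COP.
With T_H = 301.48 K, T_C = 301.48 × (1 − 1/21.7) = 287.59 K.
Converting, 287.59 K = 57.99°F.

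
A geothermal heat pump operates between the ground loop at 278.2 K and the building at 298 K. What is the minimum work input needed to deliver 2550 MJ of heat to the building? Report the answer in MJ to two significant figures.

The reservoir spacing is ΔT = 298 − 278.2 = 19.80 K.
The reversible limit is COP_HP = T_H/ΔT = 15.05, so W_min = Q_H/COP = Q_H·ΔT/T_H.
W_min = 2550 × 19.80/298.00 = 169.4 MJ.

170 MJ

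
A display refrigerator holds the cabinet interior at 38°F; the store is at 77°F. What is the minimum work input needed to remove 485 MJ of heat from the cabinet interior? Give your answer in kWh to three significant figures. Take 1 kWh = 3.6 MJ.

In absolute terms T_C = 276.48 K and T_H = 298.15 K, so ΔT = 21.67 K.
The reversible limit is COP_R = T_C/ΔT = 12.76, so W_min = Q_C/COP = Q_C·ΔT/T_C.
W_min = 485.0 × 21.67/276.48 = 38.01 MJ = 10.56 kWh.

10.6 kWh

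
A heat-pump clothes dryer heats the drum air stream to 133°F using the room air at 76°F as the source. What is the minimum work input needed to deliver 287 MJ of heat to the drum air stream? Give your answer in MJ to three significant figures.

In absolute terms T_C = 297.59 K and T_H = 329.26 K, so ΔT = 31.67 K.
The reversible limit is COP_HP = T_H/ΔT = 10.40, so W_min = Q_H/COP = Q_H·ΔT/T_H.
W_min = 287.0 × 31.67/329.26 = 27.60 MJ.

27.6 MJ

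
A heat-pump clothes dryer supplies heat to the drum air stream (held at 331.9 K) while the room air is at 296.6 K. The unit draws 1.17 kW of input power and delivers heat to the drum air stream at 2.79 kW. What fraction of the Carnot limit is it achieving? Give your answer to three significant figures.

COP_actual = Q̇_H/Ẇ = 2.790/1.170 = 2.385.
The reservoir spacing is ΔT = 331.9 − 296.6 = 35.30 K.
COP_Carnot = T_H/ΔT = 331.90/35.30 = 9.402.
η_II = COP_actual/COP_Carnot = 2.385/9.402 = 0.2536.

0.254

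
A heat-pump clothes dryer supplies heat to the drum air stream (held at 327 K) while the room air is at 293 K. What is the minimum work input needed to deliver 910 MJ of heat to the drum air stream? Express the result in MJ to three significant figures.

The reservoir spacing is ΔT = 327 − 293 = 34.00 K.
The reversible limit is COP_HP = T_H/ΔT = 9.618, so W_min = Q_H/COP = Q_H·ΔT/T_H.
W_min = 910.0 × 34.00/327.00 = 94.62 MJ.

94.6 MJ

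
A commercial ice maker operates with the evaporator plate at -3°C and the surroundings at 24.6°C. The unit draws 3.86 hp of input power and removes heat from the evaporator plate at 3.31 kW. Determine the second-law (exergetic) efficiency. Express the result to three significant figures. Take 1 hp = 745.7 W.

0.117

Converting, Q̇_C = 3.310 kW = 4.439 hp, so COP_actual = Q̇_C/Ẇ = 4.439/3.860 = 1.150.
In absolute terms T_C = 270.15 K and T_H = 297.75 K, so ΔT = 27.60 K.
COP_Carnot = T_C/ΔT = 270.15/27.60 = 9.788.
η_II = COP_actual/COP_Carnot = 1.150/9.788 = 0.1175.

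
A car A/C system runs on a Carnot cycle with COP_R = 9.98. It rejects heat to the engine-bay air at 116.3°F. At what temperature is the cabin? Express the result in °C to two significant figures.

For a Carnot refrigerator COP_R = T_C/(T_H − T_C), so T_C = COP·T_H/(1 + COP).
With T_H = 319.98 K, T_C = 9.98 × 319.98/10.98 = 290.84 K.
Converting, 290.84 K = 17.69°C.

18 °C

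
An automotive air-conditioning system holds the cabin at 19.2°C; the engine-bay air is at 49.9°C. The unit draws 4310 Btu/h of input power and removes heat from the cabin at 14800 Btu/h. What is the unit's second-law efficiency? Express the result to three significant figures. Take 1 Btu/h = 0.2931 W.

COP_actual = Q̇_C/Ẇ = 14800/4310 = 3.434.
In absolute terms T_C = 292.35 K and T_H = 323.05 K, so ΔT = 30.70 K.
COP_Carnot = T_C/ΔT = 292.35/30.70 = 9.523.
η_II = COP_actual/COP_Carnot = 3.434/9.523 = 0.3606.

0.361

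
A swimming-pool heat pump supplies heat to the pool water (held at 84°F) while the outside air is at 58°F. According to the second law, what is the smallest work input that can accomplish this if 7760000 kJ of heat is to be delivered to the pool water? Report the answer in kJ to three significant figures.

In absolute terms T_C = 287.59 K and T_H = 302.04 K, so ΔT = 14.44 K.
The reversible limit is COP_HP = T_H/ΔT = 20.91, so W_min = Q_H/COP = Q_H·ΔT/T_H.
W_min = 7760000 × 14.44/302.04 = 371100 kJ.

371000 kJ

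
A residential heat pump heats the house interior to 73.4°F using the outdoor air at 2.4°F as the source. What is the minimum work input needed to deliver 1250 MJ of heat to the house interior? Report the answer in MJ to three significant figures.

In absolute terms T_C = 256.71 K and T_H = 296.15 K, so ΔT = 39.44 K.
The reversible limit is COP_HP = T_H/ΔT = 7.508, so W_min = Q_H/COP = Q_H·ΔT/T_H.
W_min = 1250 × 39.44/296.15 = 166.5 MJ.

166 MJ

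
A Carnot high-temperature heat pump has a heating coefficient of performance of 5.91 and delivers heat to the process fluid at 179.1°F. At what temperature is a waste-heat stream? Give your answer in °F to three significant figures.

71.0 °F

COP_HP = T_H/(T_H − T_C) gives T_H − T_C = T_H/COP.
With T_H = 354.87 K, T_C = 354.87 × (1 − 1/5.91) = 294.83 K.
Converting, 294.83 K = 71.02°F.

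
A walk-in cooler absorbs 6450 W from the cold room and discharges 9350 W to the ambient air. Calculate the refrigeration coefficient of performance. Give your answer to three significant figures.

2.22

The first law gives Q̇_H = Q̇_C + Ẇ, so the three rates are Q̇_C = 6450, Q̇_H = 9350, Ẇ = 2900 W.
COP_R = Q̇_C/Ẇ = 6450/2900 = 2.224.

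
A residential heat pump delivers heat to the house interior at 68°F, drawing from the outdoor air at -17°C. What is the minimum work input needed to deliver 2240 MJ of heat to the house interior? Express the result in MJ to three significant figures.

283 MJ

In absolute terms T_C = 256.15 K and T_H = 293.15 K, so ΔT = 37.00 K.
The reversible limit is COP_HP = T_H/ΔT = 7.923, so W_min = Q_H/COP = Q_H·ΔT/T_H.
W_min = 2240 × 37.00/293.15 = 282.7 MJ.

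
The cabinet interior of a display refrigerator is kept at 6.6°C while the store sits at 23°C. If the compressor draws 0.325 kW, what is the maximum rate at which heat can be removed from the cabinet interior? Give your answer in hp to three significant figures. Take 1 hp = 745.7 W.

7.43 hp

In absolute terms T_C = 279.75 K and T_H = 296.15 K, so ΔT = 16.40 K.
COP_Carnot = T_C/ΔT = 279.75/16.40 = 17.06.
Q̇_max = COP_Carnot × Ẇ = 17.06 × 0.3250 kW = 5.544 kW = 7.434 hp.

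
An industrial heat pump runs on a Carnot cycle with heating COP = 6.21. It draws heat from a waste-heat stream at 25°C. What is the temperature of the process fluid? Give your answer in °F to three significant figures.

180 °F

COP_HP = T_H/(T_H − T_C) rearranges to T_H = COP·T_C/(COP − 1).
With T_C = 298.15 K, T_H = 6.21 × 298.15/5.210 = 355.38 K.
Converting, 355.38 K = 180.01°F.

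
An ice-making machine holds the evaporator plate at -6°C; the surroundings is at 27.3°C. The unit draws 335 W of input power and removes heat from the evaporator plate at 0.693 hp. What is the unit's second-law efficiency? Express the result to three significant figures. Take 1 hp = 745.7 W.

Converting, Q̇_C = 0.6930 hp = 516.8 W, so COP_actual = Q̇_C/Ẇ = 516.8/335.0 = 1.543.
In absolute terms T_C = 267.15 K and T_H = 300.45 K, so ΔT = 33.30 K.
COP_Carnot = T_C/ΔT = 267.15/33.30 = 8.023.
η_II = COP_actual/COP_Carnot = 1.543/8.023 = 0.1923.

0.192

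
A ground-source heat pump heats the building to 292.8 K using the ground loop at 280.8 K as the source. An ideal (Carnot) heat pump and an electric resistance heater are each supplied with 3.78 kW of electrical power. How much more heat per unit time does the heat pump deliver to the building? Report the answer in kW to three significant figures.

The reservoir spacing is ΔT = 292.8 − 280.8 = 12.00 K.
COP_Carnot = T_H/ΔT = 292.80/12.00 = 24.40.
The heat pump delivers Q̇_H = COP × Ẇ = 92.23 kW; the resistance heater delivers Ẇ = 3.780 kW.
Extra = (COP − 1)·Ẇ = 88.45 kW.

88.5 kW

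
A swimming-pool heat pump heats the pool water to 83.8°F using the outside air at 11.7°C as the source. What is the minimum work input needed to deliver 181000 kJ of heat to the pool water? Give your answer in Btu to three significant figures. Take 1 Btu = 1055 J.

In absolute terms T_C = 284.85 K and T_H = 301.93 K, so ΔT = 17.08 K.
The reversible limit is COP_HP = T_H/ΔT = 17.68, so W_min = Q_H/COP = Q_H·ΔT/T_H.
W_min = 181000 × 17.08/301.93 = 10240 kJ = 9704 Btu.

9700 Btu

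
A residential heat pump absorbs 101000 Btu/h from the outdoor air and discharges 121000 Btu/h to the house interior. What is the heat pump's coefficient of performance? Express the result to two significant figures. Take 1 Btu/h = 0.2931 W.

The first law gives Q̇_H = Q̇_C + Ẇ, so the three rates are Q̇_C = 101000, Q̇_H = 121000, Ẇ = 20000 Btu/h.
COP_HP = Q̇_H/Ẇ = 121000/20000 = 6.050.

6.1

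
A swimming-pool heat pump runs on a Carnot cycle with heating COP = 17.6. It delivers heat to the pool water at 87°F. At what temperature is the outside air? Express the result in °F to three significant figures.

COP_HP = T_H/(T_H − T_C) gives T_H − T_C = T_H/COP.
With T_H = 303.71 K, T_C = 303.71 × (1 − 1/17.6) = 286.45 K.
Converting, 286.45 K = 55.94°F.

55.9 °F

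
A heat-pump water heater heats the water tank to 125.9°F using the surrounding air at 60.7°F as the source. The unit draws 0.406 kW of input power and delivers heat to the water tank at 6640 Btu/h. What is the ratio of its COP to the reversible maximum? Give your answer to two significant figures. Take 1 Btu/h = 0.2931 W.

Converting, Q̇_H = 6640 Btu/h = 1.946 kW, so COP_actual = Q̇_H/Ẇ = 1.946/0.4060 = 4.794.
In absolute terms T_C = 289.09 K and T_H = 325.32 K, so ΔT = 36.22 K.
COP_Carnot = T_H/ΔT = 325.32/36.22 = 8.981.
η_II = COP_actual/COP_Carnot = 4.794/8.981 = 0.5337.

0.53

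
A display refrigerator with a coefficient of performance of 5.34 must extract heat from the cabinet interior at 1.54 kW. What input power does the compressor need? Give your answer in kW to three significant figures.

0.288 kW

Ẇ = Q̇_C/COP = 1.540/5.34 = 0.2884 kW.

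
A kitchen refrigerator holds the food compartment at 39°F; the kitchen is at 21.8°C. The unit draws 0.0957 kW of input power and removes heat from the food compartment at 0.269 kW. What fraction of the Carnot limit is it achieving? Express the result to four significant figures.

0.1817

COP_actual = Q̇_C/Ẇ = 0.2690/0.09570 = 2.811.
In absolute terms T_C = 277.04 K and T_H = 294.95 K, so ΔT = 17.91 K.
COP_Carnot = T_C/ΔT = 277.04/17.91 = 15.47.
η_II = COP_actual/COP_Carnot = 2.811/15.47 = 0.1817.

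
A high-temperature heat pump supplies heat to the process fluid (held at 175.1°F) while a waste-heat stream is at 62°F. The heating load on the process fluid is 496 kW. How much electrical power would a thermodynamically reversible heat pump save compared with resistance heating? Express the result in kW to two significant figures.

In absolute terms T_C = 289.82 K and T_H = 352.65 K, so ΔT = 62.83 K.
COP_Carnot = T_H/ΔT = 352.65/62.83 = 5.612.
Resistance heating needs Ẇ_res = Q̇_H = 496.0 kW; the reversible heat pump needs only Ẇ_hp = Q̇_H/COP = 88.37 kW.
Saving = 496.0 − 88.37 = 407.6 kW.

410 kW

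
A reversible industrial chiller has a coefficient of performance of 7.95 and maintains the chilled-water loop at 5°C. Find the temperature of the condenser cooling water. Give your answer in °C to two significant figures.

COP_R = T_C/(T_H − T_C) gives T_H − T_C = T_C/COP.
With T_C = 278.15 K, T_H = 278.15 × (1 + 1/7.95) = 313.14 K.
Converting, 313.14 K = 39.99°C.

40 °C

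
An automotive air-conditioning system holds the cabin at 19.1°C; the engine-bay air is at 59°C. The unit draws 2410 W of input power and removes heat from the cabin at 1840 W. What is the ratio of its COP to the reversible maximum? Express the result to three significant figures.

COP_actual = Q̇_C/Ẇ = 1840/2410 = 0.7635.
In absolute terms T_C = 292.25 K and T_H = 332.15 K, so ΔT = 39.90 K.
COP_Carnot = T_C/ΔT = 292.25/39.90 = 7.325.
η_II = COP_actual/COP_Carnot = 0.7635/7.325 = 0.1042.

0.104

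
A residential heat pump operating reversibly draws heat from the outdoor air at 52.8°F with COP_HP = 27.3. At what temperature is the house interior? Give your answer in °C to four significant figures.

COP_HP = T_H/(T_H − T_C) rearranges to T_H = COP·T_C/(COP − 1).
With T_C = 284.71 K, T_H = 27.3 × 284.71/26.30 = 295.53 K.
Converting, 295.53 K = 22.38°C.

22.38 °C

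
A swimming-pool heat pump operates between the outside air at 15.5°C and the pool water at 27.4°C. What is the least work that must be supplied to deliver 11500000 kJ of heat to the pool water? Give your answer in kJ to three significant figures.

In absolute terms T_C = 288.65 K and T_H = 300.55 K, so ΔT = 11.90 K.
The reversible limit is COP_HP = T_H/ΔT = 25.26, so W_min = Q_H/COP = Q_H·ΔT/T_H.
W_min = 11500000 × 11.90/300.55 = 455300 kJ.

455000 kJ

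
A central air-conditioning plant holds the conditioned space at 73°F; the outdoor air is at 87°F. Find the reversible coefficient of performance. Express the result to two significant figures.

In absolute terms T_C = 295.93 K and T_H = 303.71 K, so ΔT = 7.778 K.
For a reversible cycle, COP_Carnot = T_C/ΔT = 295.93/7.778 = 38.05.

38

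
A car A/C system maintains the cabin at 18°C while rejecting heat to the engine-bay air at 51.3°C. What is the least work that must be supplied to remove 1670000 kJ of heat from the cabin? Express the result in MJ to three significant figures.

In absolute terms T_C = 291.15 K and T_H = 324.45 K, so ΔT = 33.30 K.
The reversible limit is COP_R = T_C/ΔT = 8.743, so W_min = Q_C/COP = Q_C·ΔT/T_C.
W_min = 1670000 × 33.30/291.15 = 191000 kJ = 191.0 MJ.

191 MJ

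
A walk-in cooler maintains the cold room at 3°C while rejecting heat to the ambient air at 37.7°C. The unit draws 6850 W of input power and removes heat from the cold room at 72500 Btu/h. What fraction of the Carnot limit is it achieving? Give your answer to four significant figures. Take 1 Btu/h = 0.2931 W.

Converting, Q̇_C = 72500 Btu/h = 21250 W, so COP_actual = Q̇_C/Ẇ = 21250/6850 = 3.102.
In absolute terms T_C = 276.15 K and T_H = 310.85 K, so ΔT = 34.70 K.
COP_Carnot = T_C/ΔT = 276.15/34.70 = 7.958.
η_II = COP_actual/COP_Carnot = 3.102/7.958 = 0.3898.

0.3898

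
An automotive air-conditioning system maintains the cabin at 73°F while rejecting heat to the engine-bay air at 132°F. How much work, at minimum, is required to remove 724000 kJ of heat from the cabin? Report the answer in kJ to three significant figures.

In absolute terms T_C = 295.93 K and T_H = 328.71 K, so ΔT = 32.78 K.
The reversible limit is COP_R = T_C/ΔT = 9.028, so W_min = Q_C/COP = Q_C·ΔT/T_C.
W_min = 724000 × 32.78/295.93 = 80190 kJ.

80200 kJ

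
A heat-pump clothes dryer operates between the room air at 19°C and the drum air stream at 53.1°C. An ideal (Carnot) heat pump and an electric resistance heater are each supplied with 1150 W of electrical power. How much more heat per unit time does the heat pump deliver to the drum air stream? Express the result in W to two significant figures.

In absolute terms T_C = 292.15 K and T_H = 326.25 K, so ΔT = 34.10 K.
COP_Carnot = T_H/ΔT = 326.25/34.10 = 9.567.
The heat pump delivers Q̇_H = COP × Ẇ = 11000 W; the resistance heater delivers Ẇ = 1150 W.
Extra = (COP − 1)·Ẇ = 9853 W.

9900 W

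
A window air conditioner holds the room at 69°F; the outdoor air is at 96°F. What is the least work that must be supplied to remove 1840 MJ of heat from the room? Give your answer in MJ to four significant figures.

In absolute terms T_C = 293.71 K and T_H = 308.71 K, so ΔT = 15.00 K.
The reversible limit is COP_R = T_C/ΔT = 19.58, so W_min = Q_C/COP = Q_C·ΔT/T_C.
W_min = 1840 × 15.00/293.71 = 93.97 MJ.

93.97 MJ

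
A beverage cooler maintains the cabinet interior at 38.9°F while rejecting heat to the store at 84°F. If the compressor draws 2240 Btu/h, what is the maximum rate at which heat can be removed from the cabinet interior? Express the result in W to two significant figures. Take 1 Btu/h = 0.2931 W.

7300 W

In absolute terms T_C = 276.98 K and T_H = 302.04 K, so ΔT = 25.06 K.
COP_Carnot = T_C/ΔT = 276.98/25.06 = 11.05.
Q̇_max = COP_Carnot × Ẇ = 11.05 × 2240 Btu/h = 24760 Btu/h = 7258 W.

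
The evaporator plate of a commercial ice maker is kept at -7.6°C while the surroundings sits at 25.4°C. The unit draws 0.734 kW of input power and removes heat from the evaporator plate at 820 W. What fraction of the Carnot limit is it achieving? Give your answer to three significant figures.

0.139

Converting, Q̇_C = 820.0 W = 0.8200 kW, so COP_actual = Q̇_C/Ẇ = 0.8200/0.7340 = 1.117.
In absolute terms T_C = 265.55 K and T_H = 298.55 K, so ΔT = 33.00 K.
COP_Carnot = T_C/ΔT = 265.55/33.00 = 8.047.
η_II = COP_actual/COP_Carnot = 1.117/8.047 = 0.1388.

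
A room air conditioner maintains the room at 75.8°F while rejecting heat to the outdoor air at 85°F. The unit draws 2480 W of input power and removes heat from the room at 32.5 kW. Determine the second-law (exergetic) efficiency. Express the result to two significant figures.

Converting, Q̇_C = 32.50 kW = 32500 W, so COP_actual = Q̇_C/Ẇ = 32500/2480 = 13.10.
In absolute terms T_C = 297.48 K and T_H = 302.59 K, so ΔT = 5.111 K.
COP_Carnot = T_C/ΔT = 297.48/5.111 = 58.20.
η_II = COP_actual/COP_Carnot = 13.10/58.20 = 0.2252.

0.23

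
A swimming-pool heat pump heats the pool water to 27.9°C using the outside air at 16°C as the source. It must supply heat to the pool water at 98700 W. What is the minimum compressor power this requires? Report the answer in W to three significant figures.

3900 W

In absolute terms T_C = 289.15 K and T_H = 301.05 K, so ΔT = 11.90 K.
COP_Carnot = T_H/ΔT = 301.05/11.90 = 25.30.
Ẇ_min = Q̇/COP_Carnot = 98700/25.30 = 3901 W.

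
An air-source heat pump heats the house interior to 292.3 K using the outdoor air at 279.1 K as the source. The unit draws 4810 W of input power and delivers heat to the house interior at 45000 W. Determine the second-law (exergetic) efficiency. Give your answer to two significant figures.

COP_actual = Q̇_H/Ẇ = 45000/4810 = 9.356.
The reservoir spacing is ΔT = 292.3 − 279.1 = 13.20 K.
COP_Carnot = T_H/ΔT = 292.30/13.20 = 22.14.
η_II = COP_actual/COP_Carnot = 9.356/22.14 = 0.4225.

0.42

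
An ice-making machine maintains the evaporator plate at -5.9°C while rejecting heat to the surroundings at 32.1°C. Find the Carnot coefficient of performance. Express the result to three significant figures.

7.03

In absolute terms T_C = 267.25 K and T_H = 305.25 K, so ΔT = 38.00 K.
For a reversible cycle, COP_Carnot = T_C/ΔT = 267.25/38.00 = 7.033.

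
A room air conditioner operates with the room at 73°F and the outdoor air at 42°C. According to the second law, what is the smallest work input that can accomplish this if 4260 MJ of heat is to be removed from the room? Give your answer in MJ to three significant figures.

277 MJ

In absolute terms T_C = 295.93 K and T_H = 315.15 K, so ΔT = 19.22 K.
The reversible limit is COP_R = T_C/ΔT = 15.40, so W_min = Q_C/COP = Q_C·ΔT/T_C.
W_min = 4260 × 19.22/295.93 = 276.7 MJ.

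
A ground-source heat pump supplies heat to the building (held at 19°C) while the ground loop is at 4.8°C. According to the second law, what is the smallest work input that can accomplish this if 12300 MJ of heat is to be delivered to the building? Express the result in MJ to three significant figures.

598 MJ

In absolute terms T_C = 277.95 K and T_H = 292.15 K, so ΔT = 14.20 K.
The reversible limit is COP_HP = T_H/ΔT = 20.57, so W_min = Q_H/COP = Q_H·ΔT/T_H.
W_min = 12300 × 14.20/292.15 = 597.8 MJ.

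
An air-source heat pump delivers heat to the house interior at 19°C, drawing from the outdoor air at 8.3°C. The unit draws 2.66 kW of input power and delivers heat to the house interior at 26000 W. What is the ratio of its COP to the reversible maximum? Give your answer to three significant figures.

0.358

Converting, Q̇_H = 26000 W = 26.00 kW, so COP_actual = Q̇_H/Ẇ = 26.00/2.660 = 9.774.
In absolute terms T_C = 281.45 K and T_H = 292.15 K, so ΔT = 10.70 K.
COP_Carnot = T_H/ΔT = 292.15/10.70 = 27.30.
η_II = COP_actual/COP_Carnot = 9.774/27.30 = 0.3580.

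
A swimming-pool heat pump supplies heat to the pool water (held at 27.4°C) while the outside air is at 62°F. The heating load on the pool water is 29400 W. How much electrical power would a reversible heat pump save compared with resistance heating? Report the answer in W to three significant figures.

28400 W

In absolute terms T_C = 289.82 K and T_H = 300.55 K, so ΔT = 10.73 K.
COP_Carnot = T_H/ΔT = 300.55/10.73 = 28.00.
Resistance heating needs Ẇ_res = Q̇_H = 29400 W; the reversible heat pump needs only Ẇ_hp = Q̇_H/COP = 1050 W.
Saving = 29400 − 1050 = 28350 W.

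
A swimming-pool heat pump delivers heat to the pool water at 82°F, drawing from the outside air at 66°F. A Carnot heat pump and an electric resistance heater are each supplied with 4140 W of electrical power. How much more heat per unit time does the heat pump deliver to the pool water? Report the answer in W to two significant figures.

140000 W

In absolute terms T_C = 292.04 K and T_H = 300.93 K, so ΔT = 8.889 K.
COP_Carnot = T_H/ΔT = 300.93/8.889 = 33.85.
The heat pump delivers Q̇_H = COP × Ẇ = 140200 W; the resistance heater delivers Ẇ = 4140 W.
Extra = (COP − 1)·Ẇ = 136000 W.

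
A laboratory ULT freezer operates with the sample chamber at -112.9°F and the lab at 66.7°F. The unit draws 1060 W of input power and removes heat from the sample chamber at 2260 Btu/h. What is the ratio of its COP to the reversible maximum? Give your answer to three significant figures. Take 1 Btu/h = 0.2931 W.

Converting, Q̇_C = 2260 Btu/h = 662.4 W, so COP_actual = Q̇_C/Ẇ = 662.4/1060 = 0.6249.
In absolute terms T_C = 192.65 K and T_H = 292.43 K, so ΔT = 99.78 K.
COP_Carnot = T_C/ΔT = 192.65/99.78 = 1.931.
η_II = COP_actual/COP_Carnot = 0.6249/1.931 = 0.3237.

0.324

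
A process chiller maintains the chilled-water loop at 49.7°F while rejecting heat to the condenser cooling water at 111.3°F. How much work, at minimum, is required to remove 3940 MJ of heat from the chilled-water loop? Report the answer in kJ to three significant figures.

476000 kJ

In absolute terms T_C = 282.98 K and T_H = 317.21 K, so ΔT = 34.22 K.
The reversible limit is COP_R = T_C/ΔT = 8.269, so W_min = Q_C/COP = Q_C·ΔT/T_C.
W_min = 3940 × 34.22/282.98 = 476.5 MJ = 476500 kJ.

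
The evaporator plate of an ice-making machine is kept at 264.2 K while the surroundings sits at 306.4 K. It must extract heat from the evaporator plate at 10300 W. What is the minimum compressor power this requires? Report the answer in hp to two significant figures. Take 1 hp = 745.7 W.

The reservoir spacing is ΔT = 306.4 − 264.2 = 42.20 K.
COP_Carnot = T_C/ΔT = 264.20/42.20 = 6.261.
Ẇ_min = Q̇/COP_Carnot = 10300/6.261 = 1645 W = 2.206 hp.

2.2 hp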